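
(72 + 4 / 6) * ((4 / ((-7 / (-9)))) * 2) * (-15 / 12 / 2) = -3270 / 7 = -467.14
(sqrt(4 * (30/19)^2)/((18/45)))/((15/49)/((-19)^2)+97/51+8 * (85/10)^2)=712215/52315294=0.01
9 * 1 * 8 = 72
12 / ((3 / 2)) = 8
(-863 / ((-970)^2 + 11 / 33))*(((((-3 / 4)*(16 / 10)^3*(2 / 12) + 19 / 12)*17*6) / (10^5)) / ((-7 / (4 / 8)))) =70728891 / 987945350000000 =0.00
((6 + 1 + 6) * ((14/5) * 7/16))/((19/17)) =10829/760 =14.25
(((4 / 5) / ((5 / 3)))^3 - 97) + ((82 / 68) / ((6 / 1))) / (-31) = -9574525253 / 98812500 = -96.90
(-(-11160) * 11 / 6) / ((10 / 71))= 145266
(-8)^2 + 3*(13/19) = 1255/19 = 66.05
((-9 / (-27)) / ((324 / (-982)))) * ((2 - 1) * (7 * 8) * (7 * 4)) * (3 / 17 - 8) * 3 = 51197552 / 1377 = 37180.50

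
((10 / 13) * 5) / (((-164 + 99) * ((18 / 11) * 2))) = -55 / 3042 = -0.02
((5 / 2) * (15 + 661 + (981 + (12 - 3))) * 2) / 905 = 1666 / 181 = 9.20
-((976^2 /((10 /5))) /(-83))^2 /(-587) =226850258944 /4043843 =56097.69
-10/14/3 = -5/21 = -0.24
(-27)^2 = 729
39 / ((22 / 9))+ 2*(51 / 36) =620 / 33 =18.79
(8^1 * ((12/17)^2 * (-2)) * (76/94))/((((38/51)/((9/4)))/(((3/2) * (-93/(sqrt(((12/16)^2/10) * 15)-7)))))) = -485968896/1231259-26034048 * sqrt(6)/1231259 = -446.49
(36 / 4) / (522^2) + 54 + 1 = 1665181 / 30276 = 55.00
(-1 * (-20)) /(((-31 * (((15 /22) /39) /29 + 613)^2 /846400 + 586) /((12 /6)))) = 2328969001216000 /33318065578001001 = 0.07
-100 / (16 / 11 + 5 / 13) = -14300 / 263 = -54.37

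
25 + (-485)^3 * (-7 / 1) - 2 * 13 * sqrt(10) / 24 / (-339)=13 * sqrt(10) / 4068 + 798588900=798588900.01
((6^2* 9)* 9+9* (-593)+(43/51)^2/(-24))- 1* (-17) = -150069145/62424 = -2404.03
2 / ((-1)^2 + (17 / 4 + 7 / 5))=40 / 133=0.30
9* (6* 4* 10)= 2160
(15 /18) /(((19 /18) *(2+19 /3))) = 9 /95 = 0.09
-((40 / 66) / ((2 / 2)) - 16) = 508 / 33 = 15.39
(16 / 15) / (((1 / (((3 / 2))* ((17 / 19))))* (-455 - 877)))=-34 / 31635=-0.00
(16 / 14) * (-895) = -1022.86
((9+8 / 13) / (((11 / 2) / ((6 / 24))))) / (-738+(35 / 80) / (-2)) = -2000 / 3378089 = -0.00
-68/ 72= -17/ 18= -0.94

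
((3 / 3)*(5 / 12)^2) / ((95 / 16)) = 5 / 171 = 0.03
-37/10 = -3.70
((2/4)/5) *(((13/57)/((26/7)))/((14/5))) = 1/456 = 0.00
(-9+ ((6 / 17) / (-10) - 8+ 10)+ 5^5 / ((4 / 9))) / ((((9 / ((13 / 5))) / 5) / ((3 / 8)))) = 31047029 / 8160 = 3804.78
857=857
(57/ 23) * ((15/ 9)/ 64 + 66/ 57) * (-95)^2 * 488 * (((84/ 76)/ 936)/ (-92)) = -165.86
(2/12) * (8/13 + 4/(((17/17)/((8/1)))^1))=212/39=5.44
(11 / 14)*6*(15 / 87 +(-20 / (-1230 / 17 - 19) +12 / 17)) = 27722277 / 5359403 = 5.17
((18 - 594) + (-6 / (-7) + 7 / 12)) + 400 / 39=-616219 / 1092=-564.30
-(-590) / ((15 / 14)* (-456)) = -413 / 342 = -1.21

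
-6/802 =-3/401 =-0.01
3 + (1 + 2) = 6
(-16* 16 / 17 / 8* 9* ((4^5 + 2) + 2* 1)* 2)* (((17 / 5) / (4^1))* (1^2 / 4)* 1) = -37008 / 5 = -7401.60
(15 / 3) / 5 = 1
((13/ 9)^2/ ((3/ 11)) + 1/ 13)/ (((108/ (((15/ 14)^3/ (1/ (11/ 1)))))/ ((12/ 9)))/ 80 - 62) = -335637500/ 2689796889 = -0.12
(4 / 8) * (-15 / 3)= -5 / 2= -2.50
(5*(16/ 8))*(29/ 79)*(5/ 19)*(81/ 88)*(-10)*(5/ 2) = -1468125/ 66044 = -22.23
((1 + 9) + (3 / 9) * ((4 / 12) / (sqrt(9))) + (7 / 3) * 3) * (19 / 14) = 4370 / 189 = 23.12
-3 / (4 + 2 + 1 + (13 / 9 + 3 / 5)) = -135 / 407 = -0.33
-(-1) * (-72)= -72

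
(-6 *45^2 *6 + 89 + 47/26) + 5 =-1892909/26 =-72804.19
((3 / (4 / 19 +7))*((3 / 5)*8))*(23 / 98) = 15732 / 33565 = 0.47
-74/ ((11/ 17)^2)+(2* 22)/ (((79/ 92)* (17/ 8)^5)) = -2382789853814/ 13572413063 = -175.56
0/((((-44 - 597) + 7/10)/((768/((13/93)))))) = 0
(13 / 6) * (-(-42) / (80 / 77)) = 7007 / 80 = 87.59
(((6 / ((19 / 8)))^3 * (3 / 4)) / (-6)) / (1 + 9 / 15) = -8640 / 6859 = -1.26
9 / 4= 2.25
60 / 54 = 10 / 9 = 1.11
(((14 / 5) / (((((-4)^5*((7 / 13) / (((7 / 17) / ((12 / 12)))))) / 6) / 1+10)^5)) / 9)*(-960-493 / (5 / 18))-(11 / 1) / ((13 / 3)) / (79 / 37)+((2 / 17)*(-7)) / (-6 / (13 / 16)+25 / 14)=-4601644144107774064367670971 / 4416962042961138178216719400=-1.04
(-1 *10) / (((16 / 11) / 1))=-55 / 8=-6.88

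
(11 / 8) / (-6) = -11 / 48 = -0.23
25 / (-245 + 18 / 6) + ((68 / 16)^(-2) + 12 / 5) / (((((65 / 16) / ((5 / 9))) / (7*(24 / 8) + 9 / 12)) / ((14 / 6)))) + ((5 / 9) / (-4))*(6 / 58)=40158140111 / 2372996340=16.92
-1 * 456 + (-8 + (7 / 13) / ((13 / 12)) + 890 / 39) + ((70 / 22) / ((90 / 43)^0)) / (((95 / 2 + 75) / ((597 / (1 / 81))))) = 31830196 / 39039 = 815.34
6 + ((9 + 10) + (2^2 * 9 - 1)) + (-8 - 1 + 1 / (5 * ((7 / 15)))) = 51.43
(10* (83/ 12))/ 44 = 415/ 264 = 1.57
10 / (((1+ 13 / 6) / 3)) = 180 / 19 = 9.47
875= 875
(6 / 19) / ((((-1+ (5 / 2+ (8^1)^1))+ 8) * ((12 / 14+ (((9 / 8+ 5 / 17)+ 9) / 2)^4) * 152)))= 8210448384 / 50998775853248315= 0.00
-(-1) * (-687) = -687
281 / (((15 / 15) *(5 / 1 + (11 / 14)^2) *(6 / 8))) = 220304 / 3303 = 66.70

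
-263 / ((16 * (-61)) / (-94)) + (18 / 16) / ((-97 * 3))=-149900 / 5917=-25.33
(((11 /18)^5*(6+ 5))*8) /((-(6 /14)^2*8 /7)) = -607645423 /17006112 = -35.73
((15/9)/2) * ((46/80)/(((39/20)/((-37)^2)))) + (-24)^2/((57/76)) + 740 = 863179/468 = 1844.40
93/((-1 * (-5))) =93/5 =18.60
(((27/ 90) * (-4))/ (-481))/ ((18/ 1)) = 1/ 7215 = 0.00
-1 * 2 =-2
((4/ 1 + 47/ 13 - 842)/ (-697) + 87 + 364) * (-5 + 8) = 12292074/ 9061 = 1356.59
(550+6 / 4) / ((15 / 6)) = 1103 / 5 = 220.60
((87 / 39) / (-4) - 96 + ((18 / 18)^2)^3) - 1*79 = -9077 / 52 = -174.56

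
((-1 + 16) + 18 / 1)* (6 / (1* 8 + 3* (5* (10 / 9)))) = 297 / 37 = 8.03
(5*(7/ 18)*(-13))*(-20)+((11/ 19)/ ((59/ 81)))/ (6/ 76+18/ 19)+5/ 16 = 506.64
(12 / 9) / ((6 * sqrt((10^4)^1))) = 1 / 450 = 0.00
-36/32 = -9/8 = -1.12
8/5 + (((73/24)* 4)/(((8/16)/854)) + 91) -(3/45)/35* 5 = 730564/35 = 20873.26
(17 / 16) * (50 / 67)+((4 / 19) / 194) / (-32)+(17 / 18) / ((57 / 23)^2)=0.95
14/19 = 0.74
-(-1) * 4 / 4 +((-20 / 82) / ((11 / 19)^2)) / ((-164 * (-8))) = 3252611 / 3254416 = 1.00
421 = 421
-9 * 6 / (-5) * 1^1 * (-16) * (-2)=1728 / 5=345.60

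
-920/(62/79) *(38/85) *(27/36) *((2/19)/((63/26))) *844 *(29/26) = -177891568/11067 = -16074.06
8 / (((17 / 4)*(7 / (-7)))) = -32 / 17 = -1.88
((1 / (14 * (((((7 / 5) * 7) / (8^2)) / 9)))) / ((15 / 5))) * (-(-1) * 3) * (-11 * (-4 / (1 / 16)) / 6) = 168960 / 343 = 492.59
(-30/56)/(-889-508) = 15/39116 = 0.00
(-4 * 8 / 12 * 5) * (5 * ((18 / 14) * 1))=-600 / 7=-85.71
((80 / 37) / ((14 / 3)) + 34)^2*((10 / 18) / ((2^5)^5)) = 99591845 / 5064445919232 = 0.00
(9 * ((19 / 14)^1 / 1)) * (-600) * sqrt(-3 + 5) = -51300 * sqrt(2) / 7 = -10364.17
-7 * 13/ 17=-91/ 17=-5.35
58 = 58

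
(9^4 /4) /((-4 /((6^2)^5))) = -24794911296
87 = 87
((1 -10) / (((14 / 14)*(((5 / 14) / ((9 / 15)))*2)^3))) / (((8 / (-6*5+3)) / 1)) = 18.00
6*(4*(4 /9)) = 32 /3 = 10.67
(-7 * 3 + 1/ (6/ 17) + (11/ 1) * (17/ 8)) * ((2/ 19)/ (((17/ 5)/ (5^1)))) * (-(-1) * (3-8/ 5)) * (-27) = -39375/ 1292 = -30.48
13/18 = 0.72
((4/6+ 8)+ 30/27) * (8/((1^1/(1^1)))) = 704/9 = 78.22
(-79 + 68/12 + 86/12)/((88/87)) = -11513/176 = -65.41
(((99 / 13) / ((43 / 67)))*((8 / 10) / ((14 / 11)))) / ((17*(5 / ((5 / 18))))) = 0.02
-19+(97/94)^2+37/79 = -12192593/698044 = -17.47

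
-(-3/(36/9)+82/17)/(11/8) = -554/187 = -2.96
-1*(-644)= 644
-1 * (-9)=9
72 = 72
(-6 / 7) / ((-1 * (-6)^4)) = 0.00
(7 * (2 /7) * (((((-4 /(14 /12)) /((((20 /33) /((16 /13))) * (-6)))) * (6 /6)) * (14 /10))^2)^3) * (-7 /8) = -37917664877740032 /1178420166015625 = -32.18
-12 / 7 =-1.71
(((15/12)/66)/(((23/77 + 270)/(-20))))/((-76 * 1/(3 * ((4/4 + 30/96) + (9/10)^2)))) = 5943/50617216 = 0.00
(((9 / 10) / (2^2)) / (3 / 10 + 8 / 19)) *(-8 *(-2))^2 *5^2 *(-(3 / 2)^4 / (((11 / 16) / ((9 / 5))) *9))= -4432320 / 1507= -2941.15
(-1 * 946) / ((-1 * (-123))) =-946 / 123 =-7.69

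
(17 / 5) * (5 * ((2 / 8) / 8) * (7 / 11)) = 119 / 352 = 0.34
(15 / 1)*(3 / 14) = 45 / 14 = 3.21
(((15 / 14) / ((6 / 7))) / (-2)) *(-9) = 45 / 8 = 5.62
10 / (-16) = -0.62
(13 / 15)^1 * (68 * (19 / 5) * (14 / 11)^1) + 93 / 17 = 4074173 / 14025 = 290.49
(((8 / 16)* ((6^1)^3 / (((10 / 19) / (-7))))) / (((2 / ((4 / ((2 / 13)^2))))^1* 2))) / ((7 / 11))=-953667 / 10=-95366.70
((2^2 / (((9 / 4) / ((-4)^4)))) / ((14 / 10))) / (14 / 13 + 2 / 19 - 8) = -1264640 / 26523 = -47.68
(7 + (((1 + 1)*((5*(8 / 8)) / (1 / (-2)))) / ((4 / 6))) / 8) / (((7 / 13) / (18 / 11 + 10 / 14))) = 30589 / 2156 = 14.19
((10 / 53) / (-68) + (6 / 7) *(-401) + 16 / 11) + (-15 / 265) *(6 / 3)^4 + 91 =-34989343 / 138754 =-252.17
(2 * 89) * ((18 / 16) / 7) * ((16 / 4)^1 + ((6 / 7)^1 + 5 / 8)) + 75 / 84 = 247307 / 1568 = 157.72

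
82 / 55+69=3877 / 55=70.49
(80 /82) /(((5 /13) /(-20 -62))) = -208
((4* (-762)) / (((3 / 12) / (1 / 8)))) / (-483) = 508 / 161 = 3.16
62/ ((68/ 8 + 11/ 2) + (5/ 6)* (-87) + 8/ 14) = -868/ 811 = -1.07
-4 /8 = -1 /2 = -0.50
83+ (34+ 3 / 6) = 235 / 2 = 117.50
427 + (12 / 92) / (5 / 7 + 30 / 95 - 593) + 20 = 269814431 / 603612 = 447.00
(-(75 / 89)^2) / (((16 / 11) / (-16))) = 61875 / 7921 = 7.81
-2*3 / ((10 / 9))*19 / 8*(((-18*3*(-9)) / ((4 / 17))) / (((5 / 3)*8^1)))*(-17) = 108079353 / 3200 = 33774.80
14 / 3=4.67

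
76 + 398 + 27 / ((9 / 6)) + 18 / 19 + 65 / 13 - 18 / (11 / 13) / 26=103900 / 209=497.13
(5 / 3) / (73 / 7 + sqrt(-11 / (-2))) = 5110 / 30357 - 245 * sqrt(22) / 30357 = 0.13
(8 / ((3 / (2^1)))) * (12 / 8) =8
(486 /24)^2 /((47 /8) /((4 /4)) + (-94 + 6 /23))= -50301 /10778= -4.67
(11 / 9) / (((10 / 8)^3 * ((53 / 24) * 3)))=5632 / 59625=0.09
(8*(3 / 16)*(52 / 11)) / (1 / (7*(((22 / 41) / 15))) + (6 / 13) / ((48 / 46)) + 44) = 28392 / 193937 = 0.15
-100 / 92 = -25 / 23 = -1.09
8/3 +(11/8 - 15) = -263/24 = -10.96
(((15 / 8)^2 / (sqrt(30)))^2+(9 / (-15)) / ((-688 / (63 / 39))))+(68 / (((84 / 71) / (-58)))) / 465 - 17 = -212457178303 / 8943427584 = -23.76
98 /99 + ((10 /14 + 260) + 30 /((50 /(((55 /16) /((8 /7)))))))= 23374291 /88704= 263.51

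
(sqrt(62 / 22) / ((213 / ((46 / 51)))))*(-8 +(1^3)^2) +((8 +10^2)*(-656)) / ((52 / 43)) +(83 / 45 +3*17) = -34241806 / 585 -322*sqrt(341) / 119493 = -58533.05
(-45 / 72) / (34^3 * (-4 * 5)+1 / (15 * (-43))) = 3225 / 4056172808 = 0.00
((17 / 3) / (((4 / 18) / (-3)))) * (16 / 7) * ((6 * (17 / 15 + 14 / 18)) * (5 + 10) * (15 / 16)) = -197370 / 7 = -28195.71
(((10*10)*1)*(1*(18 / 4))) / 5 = 90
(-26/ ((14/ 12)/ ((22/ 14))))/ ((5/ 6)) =-10296/ 245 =-42.02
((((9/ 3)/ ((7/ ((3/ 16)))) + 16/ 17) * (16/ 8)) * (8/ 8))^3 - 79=-60803327607/ 862801408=-70.47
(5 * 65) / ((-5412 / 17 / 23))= -127075 / 5412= -23.48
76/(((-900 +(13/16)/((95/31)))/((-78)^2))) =-702823680/1367597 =-513.91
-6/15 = -2/5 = -0.40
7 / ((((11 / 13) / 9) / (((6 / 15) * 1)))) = 1638 / 55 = 29.78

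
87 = 87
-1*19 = -19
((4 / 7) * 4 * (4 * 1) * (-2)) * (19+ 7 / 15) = -37376 / 105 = -355.96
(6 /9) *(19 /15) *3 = 38 /15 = 2.53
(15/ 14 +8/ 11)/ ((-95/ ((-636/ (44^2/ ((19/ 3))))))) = 14681/ 372680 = 0.04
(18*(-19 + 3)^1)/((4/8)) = -576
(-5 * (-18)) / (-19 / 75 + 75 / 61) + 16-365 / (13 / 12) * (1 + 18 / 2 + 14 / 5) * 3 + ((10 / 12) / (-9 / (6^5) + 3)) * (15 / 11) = -12829.27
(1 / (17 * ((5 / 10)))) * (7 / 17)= 14 / 289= 0.05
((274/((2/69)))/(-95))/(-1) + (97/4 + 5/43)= 123.87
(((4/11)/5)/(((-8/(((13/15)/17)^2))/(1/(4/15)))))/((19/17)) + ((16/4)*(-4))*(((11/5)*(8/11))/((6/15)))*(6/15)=-54574249/2131800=-25.60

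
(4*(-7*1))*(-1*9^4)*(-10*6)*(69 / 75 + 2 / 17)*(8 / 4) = -1944365472 / 85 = -22874887.91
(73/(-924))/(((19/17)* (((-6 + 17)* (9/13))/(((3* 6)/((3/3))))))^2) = -3565393/10090311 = -0.35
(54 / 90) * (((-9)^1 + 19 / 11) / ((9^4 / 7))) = -112 / 24057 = -0.00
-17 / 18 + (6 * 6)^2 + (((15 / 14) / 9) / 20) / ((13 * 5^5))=26516262503 / 20475000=1295.06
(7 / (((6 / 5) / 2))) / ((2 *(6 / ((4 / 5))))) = 7 / 9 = 0.78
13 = 13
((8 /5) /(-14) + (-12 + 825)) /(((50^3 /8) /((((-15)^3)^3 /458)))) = -14000025825 /3206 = -4366820.28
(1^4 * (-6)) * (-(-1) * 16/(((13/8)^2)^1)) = -6144/169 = -36.36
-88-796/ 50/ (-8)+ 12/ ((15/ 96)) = -921/ 100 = -9.21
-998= -998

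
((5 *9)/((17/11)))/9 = 55/17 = 3.24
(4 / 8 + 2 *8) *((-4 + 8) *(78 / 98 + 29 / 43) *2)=408936 / 2107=194.08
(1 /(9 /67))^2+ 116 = 13885 /81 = 171.42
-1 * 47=-47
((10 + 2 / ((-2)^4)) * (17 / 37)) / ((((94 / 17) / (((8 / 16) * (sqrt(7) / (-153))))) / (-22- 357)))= 57987 * sqrt(7) / 55648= 2.76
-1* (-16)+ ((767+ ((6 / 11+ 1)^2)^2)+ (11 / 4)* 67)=56980113 / 58564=972.95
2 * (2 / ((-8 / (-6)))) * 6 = 18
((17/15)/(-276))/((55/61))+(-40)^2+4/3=364622563/227700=1601.33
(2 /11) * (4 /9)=8 /99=0.08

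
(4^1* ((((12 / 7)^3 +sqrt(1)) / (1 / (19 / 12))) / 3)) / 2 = 39349 / 6174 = 6.37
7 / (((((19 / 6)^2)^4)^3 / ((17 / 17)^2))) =33168669368251318272 / 4898762930960846817716295277921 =0.00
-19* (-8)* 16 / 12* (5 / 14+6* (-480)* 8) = -98056720 / 21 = -4669367.62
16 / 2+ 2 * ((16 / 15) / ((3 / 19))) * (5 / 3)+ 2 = 878 / 27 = 32.52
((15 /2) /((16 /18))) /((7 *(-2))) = -135 /224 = -0.60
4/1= 4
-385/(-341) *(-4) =-140/31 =-4.52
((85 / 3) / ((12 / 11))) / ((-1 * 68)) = -55 / 144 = -0.38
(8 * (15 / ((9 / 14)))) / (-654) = -280 / 981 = -0.29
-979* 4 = -3916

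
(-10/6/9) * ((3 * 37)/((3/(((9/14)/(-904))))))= 185/37968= 0.00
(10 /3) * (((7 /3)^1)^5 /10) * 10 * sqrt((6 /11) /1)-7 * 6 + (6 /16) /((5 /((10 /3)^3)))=-353 /9 + 168070 * sqrt(66) /8019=131.05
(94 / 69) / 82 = 47 / 2829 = 0.02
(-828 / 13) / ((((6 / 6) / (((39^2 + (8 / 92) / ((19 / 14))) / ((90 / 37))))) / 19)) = -9837634 / 13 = -756741.08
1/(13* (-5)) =-1/65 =-0.02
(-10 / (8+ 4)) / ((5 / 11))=-11 / 6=-1.83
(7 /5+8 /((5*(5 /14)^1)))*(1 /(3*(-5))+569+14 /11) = 4610116 /1375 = 3352.81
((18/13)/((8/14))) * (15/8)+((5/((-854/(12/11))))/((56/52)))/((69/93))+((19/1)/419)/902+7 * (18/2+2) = 220319765965755/2702138783344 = 81.54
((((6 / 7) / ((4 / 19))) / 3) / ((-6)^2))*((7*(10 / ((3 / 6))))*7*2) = 73.89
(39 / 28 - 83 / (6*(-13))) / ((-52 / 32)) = -5366 / 3549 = -1.51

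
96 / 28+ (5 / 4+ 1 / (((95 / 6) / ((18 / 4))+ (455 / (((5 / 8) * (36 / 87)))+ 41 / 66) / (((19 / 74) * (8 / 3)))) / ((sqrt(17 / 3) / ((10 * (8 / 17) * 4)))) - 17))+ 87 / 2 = 148628690531640 * sqrt(51) / 21603771055832793469+ 29143487179141340959685 / 604905589563318217132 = 48.18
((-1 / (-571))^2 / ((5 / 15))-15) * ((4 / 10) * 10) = -19562448 / 326041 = -60.00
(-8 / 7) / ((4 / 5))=-10 / 7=-1.43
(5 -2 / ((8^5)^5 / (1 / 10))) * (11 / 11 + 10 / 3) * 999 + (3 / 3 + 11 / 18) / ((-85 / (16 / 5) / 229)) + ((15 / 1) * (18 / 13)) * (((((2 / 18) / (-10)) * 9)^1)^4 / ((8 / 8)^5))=203176429962803046632574168032891 / 9392786934427724330041344000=21631.11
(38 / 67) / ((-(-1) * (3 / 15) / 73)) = 207.01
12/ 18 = 0.67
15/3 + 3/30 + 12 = 171/10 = 17.10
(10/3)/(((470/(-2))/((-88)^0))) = -2/141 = -0.01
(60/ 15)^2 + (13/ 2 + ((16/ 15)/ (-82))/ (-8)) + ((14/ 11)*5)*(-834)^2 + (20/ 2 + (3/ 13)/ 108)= 4671249287321/ 1055340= 4426297.96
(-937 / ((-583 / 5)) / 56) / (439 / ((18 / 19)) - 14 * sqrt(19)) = 0.00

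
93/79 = 1.18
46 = 46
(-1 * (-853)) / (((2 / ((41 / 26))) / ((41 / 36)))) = 1433893 / 1872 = 765.97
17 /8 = 2.12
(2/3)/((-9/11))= -22/27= -0.81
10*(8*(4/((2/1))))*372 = 59520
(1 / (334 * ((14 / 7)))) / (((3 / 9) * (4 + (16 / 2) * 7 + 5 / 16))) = 12 / 161155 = 0.00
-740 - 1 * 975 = -1715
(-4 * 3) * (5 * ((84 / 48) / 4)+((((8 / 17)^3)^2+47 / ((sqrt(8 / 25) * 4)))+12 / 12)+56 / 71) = -705 * sqrt(2) / 4 - 327981584271 / 6855069596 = -297.10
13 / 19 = 0.68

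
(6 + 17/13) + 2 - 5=56/13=4.31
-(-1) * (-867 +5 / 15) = -2600 / 3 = -866.67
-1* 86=-86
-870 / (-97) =870 / 97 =8.97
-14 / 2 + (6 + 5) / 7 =-38 / 7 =-5.43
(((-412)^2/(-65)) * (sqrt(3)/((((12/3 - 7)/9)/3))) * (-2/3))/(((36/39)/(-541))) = 15905683.07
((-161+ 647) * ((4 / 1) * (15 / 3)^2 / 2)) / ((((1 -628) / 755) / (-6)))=36693000 / 209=175564.59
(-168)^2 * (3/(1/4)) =338688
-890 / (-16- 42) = 445 / 29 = 15.34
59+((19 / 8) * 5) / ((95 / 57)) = 529 / 8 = 66.12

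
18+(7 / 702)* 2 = 6325 / 351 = 18.02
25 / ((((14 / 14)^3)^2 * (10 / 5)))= 25 / 2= 12.50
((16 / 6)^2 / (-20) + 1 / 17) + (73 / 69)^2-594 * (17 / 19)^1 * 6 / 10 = -489116144 / 1537803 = -318.06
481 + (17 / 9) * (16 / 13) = 56549 / 117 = 483.32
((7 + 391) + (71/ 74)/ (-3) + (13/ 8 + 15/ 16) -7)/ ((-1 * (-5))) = 698399/ 8880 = 78.65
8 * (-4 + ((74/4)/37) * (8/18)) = -272/9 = -30.22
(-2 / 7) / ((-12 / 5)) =5 / 42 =0.12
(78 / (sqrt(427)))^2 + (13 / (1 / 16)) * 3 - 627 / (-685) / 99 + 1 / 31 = 17362780048 / 27202035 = 638.29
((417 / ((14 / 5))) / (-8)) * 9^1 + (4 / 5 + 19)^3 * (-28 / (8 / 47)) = -1277081.03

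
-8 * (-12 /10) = 48 /5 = 9.60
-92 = -92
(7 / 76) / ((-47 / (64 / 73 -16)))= 1932 / 65189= 0.03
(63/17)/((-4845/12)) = -252/27455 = -0.01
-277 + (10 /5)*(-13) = -303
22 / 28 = 0.79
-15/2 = -7.50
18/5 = 3.60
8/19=0.42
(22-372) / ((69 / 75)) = -8750 / 23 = -380.43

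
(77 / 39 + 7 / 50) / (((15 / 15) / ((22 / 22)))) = 4123 / 1950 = 2.11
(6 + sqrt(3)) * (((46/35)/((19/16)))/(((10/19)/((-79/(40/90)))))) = -392472/175 - 65412 * sqrt(3)/175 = -2890.11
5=5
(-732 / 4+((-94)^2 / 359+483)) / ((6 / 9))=174804 / 359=486.92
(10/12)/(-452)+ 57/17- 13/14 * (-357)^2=-118342.15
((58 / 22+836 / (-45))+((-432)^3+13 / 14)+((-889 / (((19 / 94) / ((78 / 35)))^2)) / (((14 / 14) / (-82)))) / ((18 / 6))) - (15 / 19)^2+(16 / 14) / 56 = -6800624980393933 / 87560550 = -77667682.31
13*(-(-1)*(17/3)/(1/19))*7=29393/3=9797.67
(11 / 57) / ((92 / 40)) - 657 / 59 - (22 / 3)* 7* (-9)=34880401 / 77349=450.95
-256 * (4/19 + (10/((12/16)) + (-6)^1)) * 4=-440320/57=-7724.91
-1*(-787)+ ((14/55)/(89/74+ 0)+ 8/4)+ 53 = 4122626/4895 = 842.21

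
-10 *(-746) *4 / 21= 29840 / 21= 1420.95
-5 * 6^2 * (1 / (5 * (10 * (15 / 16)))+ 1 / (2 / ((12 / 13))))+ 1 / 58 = -86.90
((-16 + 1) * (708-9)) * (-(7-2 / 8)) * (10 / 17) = 1415475 / 34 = 41631.62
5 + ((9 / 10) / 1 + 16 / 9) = 691 / 90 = 7.68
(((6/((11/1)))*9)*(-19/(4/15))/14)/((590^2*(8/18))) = -13851/85771840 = -0.00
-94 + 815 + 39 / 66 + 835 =34245 / 22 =1556.59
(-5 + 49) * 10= 440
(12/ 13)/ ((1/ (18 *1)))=216/ 13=16.62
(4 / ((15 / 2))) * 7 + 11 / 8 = 613 / 120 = 5.11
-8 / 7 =-1.14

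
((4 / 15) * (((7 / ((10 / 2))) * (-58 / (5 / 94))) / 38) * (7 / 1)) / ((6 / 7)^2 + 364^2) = -6545126 / 11564480625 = -0.00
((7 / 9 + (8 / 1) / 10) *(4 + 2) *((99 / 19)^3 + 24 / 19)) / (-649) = -2.08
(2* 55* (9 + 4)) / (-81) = -1430 / 81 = -17.65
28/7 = 4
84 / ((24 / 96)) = 336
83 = 83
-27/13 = -2.08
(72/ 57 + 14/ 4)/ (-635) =-181/ 24130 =-0.01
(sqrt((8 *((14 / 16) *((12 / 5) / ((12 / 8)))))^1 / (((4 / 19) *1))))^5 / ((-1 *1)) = -70756 *sqrt(1330) / 125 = -20643.30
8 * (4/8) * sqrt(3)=4 * sqrt(3)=6.93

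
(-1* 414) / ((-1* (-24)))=-69 / 4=-17.25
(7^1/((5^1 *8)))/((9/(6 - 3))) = 7/120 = 0.06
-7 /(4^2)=-7 /16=-0.44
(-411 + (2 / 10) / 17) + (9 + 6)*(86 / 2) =19891 / 85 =234.01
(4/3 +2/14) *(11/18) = 341/378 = 0.90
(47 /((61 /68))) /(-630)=-0.08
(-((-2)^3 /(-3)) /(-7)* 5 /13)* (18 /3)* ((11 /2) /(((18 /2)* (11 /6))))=80 /273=0.29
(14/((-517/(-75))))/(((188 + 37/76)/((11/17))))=1064/152609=0.01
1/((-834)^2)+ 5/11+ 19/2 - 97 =-665994859/7651116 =-87.05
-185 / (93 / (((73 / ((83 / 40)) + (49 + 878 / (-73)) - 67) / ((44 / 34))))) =-16366580 / 2066119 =-7.92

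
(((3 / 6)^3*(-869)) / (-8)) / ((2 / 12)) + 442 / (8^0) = 16751 / 32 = 523.47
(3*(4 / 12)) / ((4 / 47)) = 47 / 4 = 11.75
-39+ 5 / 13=-502 / 13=-38.62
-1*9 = -9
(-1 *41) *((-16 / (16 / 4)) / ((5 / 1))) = 164 / 5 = 32.80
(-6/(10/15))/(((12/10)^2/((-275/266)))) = 6875/1064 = 6.46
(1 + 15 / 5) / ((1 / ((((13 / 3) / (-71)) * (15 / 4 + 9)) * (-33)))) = 7293 / 71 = 102.72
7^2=49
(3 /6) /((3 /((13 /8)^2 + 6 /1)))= 553 /384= 1.44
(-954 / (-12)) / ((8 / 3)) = 477 / 16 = 29.81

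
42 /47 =0.89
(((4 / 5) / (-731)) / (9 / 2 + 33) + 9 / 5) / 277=0.01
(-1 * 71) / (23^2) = -71 / 529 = -0.13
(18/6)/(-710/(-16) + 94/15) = 360/6077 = 0.06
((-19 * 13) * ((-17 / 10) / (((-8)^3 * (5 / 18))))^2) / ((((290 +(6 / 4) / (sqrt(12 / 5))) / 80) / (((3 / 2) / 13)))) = -38695077 / 34446976000 +1334313 * sqrt(15) / 1377879040000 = -0.00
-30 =-30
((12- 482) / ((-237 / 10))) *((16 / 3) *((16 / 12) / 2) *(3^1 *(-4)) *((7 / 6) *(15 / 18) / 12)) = -1316000 / 19197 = -68.55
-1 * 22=-22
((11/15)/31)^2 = 121/216225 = 0.00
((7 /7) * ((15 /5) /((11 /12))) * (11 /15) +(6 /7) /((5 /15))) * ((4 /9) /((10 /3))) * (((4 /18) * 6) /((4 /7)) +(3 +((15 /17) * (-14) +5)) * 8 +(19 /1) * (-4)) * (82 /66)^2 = -98082988 /883575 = -111.01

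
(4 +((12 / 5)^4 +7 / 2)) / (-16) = -50847 / 20000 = -2.54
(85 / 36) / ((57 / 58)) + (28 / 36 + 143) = 149981 / 1026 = 146.18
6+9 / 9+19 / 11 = 8.73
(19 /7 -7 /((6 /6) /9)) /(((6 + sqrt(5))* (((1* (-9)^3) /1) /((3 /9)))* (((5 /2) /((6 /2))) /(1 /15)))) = 0.00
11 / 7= 1.57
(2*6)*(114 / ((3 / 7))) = 3192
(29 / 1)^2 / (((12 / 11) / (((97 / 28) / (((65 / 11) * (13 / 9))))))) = 29612451 / 94640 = 312.90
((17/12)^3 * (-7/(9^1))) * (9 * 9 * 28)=-240737/48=-5015.35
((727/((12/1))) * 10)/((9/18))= 3635/3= 1211.67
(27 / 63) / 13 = 3 / 91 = 0.03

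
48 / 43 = 1.12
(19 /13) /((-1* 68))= -19 /884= -0.02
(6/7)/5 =6/35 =0.17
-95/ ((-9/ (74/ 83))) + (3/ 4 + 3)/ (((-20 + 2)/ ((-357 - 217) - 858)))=229885/ 747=307.74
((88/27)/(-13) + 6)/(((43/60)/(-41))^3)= -1112660624000/1033591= -1076499.92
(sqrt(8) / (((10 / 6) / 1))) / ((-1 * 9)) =-2 * sqrt(2) / 15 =-0.19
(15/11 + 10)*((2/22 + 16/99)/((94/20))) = 31250/51183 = 0.61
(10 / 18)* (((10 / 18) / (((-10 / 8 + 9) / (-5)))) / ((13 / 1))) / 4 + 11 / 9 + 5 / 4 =322303 / 130572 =2.47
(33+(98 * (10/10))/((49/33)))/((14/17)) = 1683/14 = 120.21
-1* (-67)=67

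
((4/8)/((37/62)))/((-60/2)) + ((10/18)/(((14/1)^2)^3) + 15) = 187700039101/12536677440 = 14.97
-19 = -19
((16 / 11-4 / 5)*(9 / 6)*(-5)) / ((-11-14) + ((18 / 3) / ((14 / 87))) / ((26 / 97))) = -9828 / 228437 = -0.04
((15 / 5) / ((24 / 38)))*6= 57 / 2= 28.50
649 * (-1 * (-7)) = 4543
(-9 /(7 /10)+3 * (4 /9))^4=17635.36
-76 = -76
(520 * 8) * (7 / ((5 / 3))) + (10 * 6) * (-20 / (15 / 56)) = 12992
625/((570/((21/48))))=875/1824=0.48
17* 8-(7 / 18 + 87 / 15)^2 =791351 / 8100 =97.70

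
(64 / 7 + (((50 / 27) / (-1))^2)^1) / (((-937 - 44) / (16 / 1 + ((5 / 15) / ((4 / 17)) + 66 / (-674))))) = -1123323443 / 5061109473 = -0.22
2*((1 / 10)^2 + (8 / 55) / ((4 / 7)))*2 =291 / 275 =1.06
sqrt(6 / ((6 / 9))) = 3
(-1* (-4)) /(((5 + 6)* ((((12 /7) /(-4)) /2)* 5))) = -56 /165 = -0.34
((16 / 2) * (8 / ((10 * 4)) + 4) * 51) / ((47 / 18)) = 154224 / 235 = 656.27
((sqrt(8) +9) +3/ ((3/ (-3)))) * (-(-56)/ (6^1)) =56 * sqrt(2)/ 3 +56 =82.40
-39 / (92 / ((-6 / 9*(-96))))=-624 / 23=-27.13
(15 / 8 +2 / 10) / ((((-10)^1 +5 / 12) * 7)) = -249 / 8050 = -0.03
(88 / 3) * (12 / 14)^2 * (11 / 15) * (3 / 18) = 1936 / 735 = 2.63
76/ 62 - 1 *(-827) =25675/ 31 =828.23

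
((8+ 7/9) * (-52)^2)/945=213616/8505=25.12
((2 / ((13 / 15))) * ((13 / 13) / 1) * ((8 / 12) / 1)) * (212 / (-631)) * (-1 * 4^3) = 271360 / 8203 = 33.08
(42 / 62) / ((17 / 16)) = 336 / 527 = 0.64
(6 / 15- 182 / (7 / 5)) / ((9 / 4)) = -57.60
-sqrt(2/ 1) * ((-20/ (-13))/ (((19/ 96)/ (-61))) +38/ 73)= 8540374 * sqrt(2)/ 18031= 669.84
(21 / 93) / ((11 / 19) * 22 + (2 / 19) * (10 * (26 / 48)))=798 / 47027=0.02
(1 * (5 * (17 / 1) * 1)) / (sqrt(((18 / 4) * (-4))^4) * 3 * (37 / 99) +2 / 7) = 6545 / 27994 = 0.23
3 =3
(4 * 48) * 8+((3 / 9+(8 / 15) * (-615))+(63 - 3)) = 3805 / 3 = 1268.33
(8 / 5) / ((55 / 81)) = 648 / 275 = 2.36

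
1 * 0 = 0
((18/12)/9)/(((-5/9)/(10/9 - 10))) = 8/3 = 2.67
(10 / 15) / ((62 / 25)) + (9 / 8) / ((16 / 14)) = 7459 / 5952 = 1.25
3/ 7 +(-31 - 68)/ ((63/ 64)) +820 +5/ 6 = 30269/ 42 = 720.69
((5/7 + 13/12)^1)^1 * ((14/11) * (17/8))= 2567/528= 4.86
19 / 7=2.71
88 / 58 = 44 / 29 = 1.52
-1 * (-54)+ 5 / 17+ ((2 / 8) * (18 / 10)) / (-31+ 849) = 15100433 / 278120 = 54.29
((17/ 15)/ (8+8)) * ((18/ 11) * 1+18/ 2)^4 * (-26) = -13804302447/ 585640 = -23571.31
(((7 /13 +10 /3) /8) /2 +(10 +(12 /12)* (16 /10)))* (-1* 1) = -36947 /3120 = -11.84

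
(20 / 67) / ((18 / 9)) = 10 / 67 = 0.15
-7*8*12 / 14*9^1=-432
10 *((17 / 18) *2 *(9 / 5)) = 34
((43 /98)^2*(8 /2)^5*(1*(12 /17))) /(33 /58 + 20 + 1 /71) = 23390767104 /3459689737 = 6.76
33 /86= 0.38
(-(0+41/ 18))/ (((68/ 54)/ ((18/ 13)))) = -1107/ 442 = -2.50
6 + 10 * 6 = 66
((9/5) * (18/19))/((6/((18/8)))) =243/380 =0.64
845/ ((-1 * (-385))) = 169/ 77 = 2.19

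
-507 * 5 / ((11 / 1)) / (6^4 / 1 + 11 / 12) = -0.18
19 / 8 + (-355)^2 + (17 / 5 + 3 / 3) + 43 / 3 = 126046.11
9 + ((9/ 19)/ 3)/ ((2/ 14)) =192/ 19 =10.11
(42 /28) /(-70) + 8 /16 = 67 /140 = 0.48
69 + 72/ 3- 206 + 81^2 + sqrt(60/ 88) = sqrt(330)/ 22 + 6448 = 6448.83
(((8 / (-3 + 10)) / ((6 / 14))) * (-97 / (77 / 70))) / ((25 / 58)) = -90016 / 165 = -545.55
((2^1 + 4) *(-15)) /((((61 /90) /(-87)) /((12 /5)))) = 1691280 /61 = 27725.90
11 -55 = -44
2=2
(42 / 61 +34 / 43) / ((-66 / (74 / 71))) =-143560 / 6145689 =-0.02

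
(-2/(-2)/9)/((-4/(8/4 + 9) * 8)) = -11/288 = -0.04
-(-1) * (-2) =-2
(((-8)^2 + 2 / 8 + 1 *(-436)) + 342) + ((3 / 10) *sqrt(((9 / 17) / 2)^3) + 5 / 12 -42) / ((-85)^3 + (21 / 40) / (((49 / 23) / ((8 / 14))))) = -107428617107 / 3611054172 -3969 *sqrt(34) / 347864885236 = -29.75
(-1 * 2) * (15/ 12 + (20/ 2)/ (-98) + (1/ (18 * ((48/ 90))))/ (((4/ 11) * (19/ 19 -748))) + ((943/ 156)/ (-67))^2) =-6161766502301/ 2665779506208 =-2.31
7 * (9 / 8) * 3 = 189 / 8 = 23.62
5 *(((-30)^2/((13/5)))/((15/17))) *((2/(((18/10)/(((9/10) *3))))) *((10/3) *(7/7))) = 255000/13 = 19615.38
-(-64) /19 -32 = -544 /19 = -28.63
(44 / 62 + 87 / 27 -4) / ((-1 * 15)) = 19 / 4185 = 0.00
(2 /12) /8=1 /48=0.02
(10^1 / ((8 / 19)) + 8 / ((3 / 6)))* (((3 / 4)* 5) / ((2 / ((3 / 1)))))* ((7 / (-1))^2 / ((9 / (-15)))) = -584325 / 32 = -18260.16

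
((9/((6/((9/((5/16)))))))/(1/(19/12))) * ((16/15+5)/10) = 5187/125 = 41.50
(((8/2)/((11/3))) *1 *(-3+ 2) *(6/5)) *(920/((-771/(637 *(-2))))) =-5625984/2827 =-1990.09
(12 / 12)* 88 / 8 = 11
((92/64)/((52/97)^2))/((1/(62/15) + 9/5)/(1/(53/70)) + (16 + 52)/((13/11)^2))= 0.10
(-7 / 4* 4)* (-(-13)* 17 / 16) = -1547 / 16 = -96.69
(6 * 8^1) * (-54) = -2592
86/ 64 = 43/ 32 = 1.34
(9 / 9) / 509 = 1 / 509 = 0.00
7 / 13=0.54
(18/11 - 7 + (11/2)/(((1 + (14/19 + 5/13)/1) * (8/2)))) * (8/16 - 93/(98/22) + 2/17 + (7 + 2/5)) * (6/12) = 3327561749/109746560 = 30.32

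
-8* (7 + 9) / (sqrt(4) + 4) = -21.33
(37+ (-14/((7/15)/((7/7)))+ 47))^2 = 2916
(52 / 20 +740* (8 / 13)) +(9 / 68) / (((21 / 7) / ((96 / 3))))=459.40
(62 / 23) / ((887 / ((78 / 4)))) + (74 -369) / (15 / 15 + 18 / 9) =-6014668 / 61203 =-98.27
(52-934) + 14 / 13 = -11452 / 13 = -880.92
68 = 68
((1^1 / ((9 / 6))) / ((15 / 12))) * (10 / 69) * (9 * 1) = 0.70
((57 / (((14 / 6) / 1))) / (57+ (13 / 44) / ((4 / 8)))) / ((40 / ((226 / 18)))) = 23617 / 177380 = 0.13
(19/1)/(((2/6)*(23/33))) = 1881/23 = 81.78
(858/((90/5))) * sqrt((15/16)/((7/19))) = 143 * sqrt(1995)/84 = 76.04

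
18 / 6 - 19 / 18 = 35 / 18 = 1.94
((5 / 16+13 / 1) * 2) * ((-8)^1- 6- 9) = -4899 / 8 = -612.38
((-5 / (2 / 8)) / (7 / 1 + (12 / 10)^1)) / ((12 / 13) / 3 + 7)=-260 / 779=-0.33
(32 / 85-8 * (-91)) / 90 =30956 / 3825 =8.09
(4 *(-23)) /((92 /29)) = -29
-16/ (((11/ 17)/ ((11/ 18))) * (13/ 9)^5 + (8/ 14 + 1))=-12492144/ 6425009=-1.94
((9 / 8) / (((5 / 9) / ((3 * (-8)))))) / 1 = -243 / 5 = -48.60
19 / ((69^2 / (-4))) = -76 / 4761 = -0.02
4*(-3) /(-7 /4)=6.86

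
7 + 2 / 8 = 29 / 4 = 7.25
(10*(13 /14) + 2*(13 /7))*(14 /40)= 91 /20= 4.55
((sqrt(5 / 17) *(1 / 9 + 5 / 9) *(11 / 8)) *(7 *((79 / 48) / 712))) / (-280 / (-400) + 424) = 30415 *sqrt(85) / 14804838144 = 0.00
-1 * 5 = -5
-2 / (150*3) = -1 / 225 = -0.00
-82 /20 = -4.10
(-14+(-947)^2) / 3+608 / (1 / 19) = 310483.67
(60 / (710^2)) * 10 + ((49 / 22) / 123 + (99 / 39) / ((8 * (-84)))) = 0.02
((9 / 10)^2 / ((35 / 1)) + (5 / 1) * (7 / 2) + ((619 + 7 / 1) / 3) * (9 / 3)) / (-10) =-2252331 / 35000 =-64.35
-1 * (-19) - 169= -150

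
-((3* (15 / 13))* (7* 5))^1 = -1575 / 13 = -121.15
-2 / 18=-1 / 9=-0.11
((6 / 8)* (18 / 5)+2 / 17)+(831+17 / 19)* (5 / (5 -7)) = -6708449 / 3230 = -2076.92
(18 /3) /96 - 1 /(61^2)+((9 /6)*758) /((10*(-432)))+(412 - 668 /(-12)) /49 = 2453106599 /262553760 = 9.34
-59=-59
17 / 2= 8.50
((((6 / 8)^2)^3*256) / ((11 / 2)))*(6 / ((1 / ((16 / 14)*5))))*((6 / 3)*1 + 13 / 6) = 91125 / 77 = 1183.44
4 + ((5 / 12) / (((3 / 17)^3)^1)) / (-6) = -16789 / 1944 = -8.64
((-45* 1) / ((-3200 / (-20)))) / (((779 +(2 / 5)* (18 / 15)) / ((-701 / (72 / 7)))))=122675 / 4988672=0.02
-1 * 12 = -12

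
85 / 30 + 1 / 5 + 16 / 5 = 6.23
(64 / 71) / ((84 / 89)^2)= 31684 / 31311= 1.01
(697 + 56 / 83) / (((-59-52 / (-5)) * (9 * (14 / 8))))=-1158140 / 1270647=-0.91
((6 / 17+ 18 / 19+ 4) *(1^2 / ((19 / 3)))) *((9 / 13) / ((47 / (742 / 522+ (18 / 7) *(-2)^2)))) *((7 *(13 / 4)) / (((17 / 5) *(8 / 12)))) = 205976070 / 142200427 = 1.45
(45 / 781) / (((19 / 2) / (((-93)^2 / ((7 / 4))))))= 3113640 / 103873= 29.98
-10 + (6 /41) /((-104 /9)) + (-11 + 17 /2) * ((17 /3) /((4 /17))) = -898267 /12792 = -70.22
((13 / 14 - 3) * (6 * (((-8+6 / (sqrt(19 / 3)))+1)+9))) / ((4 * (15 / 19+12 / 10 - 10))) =8265 / 10654+1305 * sqrt(57) / 10654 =1.70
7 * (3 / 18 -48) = -2009 / 6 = -334.83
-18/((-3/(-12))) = -72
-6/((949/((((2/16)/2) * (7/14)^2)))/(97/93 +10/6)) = -63/235352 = -0.00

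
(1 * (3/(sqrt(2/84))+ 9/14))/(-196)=-3 * sqrt(42)/196 - 9/2744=-0.10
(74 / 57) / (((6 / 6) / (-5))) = -370 / 57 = -6.49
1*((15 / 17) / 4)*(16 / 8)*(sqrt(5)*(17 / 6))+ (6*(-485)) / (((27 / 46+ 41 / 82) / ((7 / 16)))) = -46851 / 40+ 5*sqrt(5) / 4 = -1168.48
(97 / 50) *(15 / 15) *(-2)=-97 / 25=-3.88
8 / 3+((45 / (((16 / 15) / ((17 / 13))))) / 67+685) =688.49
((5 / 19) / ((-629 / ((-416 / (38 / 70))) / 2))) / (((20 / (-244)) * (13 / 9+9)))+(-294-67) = -3860673163 / 10672243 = -361.75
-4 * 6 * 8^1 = -192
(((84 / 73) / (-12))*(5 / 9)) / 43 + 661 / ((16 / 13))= 242760283 / 452016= 537.06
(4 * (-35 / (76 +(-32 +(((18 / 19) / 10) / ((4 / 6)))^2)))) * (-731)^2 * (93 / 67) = -251161425942000 / 106471643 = -2358951.35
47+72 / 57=917 / 19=48.26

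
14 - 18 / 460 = 3211 / 230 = 13.96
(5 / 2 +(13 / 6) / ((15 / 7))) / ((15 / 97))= 15326 / 675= 22.71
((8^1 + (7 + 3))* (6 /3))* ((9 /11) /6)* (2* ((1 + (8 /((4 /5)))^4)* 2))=2160216 /11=196383.27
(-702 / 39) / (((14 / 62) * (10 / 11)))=-3069 / 35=-87.69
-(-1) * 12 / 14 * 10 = 60 / 7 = 8.57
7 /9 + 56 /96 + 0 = 49 /36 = 1.36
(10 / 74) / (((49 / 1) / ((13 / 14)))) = 65 / 25382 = 0.00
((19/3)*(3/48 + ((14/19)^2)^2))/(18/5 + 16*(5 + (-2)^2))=3724885/242973216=0.02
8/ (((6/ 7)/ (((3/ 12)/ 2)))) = 7/ 6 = 1.17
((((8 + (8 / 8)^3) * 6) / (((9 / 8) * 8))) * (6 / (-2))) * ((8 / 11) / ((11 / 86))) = -12384 / 121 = -102.35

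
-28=-28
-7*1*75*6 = -3150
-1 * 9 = -9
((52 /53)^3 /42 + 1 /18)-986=-18494419009 /18758502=-985.92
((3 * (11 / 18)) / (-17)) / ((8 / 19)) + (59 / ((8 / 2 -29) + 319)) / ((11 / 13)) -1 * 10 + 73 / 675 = -980777891 / 98960400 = -9.91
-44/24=-1.83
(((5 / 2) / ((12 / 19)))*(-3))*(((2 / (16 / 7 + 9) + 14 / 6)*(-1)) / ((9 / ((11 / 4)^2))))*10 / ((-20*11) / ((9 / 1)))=-621775 / 60672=-10.25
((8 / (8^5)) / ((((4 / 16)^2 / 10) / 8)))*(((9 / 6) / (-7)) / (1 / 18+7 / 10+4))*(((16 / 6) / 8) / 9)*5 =-125 / 47936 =-0.00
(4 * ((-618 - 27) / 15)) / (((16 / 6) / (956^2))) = -58948872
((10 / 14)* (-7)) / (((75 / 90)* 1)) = -6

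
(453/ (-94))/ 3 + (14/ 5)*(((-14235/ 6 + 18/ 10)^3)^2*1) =58405735340976360193765433121/ 117500000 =497070088008309448457.58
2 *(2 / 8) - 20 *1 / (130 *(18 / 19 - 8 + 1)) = 1571 / 2990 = 0.53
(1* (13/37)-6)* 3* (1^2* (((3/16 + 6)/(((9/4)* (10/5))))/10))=-6897/2960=-2.33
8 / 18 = 4 / 9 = 0.44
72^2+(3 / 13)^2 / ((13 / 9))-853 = 9515288 / 2197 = 4331.04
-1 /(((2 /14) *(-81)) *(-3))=-7 /243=-0.03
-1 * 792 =-792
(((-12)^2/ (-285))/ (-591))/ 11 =0.00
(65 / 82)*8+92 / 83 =25352 / 3403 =7.45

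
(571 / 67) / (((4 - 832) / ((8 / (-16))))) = 571 / 110952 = 0.01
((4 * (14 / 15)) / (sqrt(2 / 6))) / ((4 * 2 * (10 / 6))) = 7 * sqrt(3) / 25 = 0.48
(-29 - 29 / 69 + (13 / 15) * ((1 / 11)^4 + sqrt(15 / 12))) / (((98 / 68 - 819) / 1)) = 5052598934 / 140406677565 - 221 * sqrt(5) / 416955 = 0.03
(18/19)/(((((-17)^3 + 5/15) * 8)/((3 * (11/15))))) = -297/5600440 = -0.00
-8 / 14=-4 / 7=-0.57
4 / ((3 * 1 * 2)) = 2 / 3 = 0.67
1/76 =0.01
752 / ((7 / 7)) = 752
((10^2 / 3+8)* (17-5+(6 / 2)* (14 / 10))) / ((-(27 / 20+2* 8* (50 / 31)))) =-415152 / 16837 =-24.66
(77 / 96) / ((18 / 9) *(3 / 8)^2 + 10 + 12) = 77 / 2139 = 0.04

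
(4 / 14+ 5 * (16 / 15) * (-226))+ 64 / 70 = -18062 / 15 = -1204.13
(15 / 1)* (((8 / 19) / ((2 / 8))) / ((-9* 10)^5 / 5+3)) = -160 / 7479539981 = -0.00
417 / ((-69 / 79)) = -10981 / 23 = -477.43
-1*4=-4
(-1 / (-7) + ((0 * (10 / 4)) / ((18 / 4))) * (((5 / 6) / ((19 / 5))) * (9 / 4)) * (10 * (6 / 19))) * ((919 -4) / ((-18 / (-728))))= 15860 / 3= 5286.67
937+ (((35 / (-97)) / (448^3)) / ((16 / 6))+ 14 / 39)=937.36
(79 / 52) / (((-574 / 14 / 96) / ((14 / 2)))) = -24.90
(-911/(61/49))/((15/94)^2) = -394430204/13725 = -28738.08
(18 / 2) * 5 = 45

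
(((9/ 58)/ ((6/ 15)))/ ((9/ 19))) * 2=95/ 58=1.64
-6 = -6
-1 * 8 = -8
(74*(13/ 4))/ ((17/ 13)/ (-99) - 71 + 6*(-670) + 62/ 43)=-26619021/ 452641936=-0.06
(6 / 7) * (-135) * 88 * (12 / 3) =-285120 / 7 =-40731.43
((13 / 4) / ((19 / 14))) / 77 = 0.03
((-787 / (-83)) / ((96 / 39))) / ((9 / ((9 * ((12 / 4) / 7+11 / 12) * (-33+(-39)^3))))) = -2859042719 / 9296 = -307556.23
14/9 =1.56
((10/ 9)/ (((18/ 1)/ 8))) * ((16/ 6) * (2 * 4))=2560/ 243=10.53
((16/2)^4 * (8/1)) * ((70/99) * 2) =46338.59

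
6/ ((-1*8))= -3/ 4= -0.75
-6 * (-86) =516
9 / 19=0.47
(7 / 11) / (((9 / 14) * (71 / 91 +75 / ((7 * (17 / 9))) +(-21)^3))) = -21658 / 202480245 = -0.00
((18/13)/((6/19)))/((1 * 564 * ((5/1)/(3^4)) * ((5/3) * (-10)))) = -4617/611000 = -0.01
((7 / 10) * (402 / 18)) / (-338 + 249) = -469 / 2670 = -0.18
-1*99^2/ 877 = -11.18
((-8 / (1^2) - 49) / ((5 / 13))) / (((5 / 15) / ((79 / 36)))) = -975.65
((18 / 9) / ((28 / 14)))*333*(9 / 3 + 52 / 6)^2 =45325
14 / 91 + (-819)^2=670761.15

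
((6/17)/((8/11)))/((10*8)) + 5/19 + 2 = 234547/103360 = 2.27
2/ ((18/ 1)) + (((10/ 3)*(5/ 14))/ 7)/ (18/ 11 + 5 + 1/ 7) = 0.14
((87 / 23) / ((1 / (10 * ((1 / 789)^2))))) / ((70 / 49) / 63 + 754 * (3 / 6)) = 42630 / 264512008829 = 0.00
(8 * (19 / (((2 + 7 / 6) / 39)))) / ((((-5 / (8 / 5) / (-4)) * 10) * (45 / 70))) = 46592 / 125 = 372.74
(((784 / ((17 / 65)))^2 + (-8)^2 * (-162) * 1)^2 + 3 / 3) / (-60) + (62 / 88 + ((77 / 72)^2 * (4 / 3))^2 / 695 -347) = -12959661697948139538347291269 / 9652186122036480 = -1342665955058.67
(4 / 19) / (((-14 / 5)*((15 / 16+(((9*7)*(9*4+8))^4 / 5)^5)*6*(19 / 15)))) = -1250000 / 29012806624636678036909583585598450695129553800753503025658153239781012357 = -0.00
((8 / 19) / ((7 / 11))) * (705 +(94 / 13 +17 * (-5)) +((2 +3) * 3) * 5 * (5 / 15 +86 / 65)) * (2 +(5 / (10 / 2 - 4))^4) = 28369176 / 91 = 311749.19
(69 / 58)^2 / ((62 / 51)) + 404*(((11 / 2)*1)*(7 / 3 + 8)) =22961.83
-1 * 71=-71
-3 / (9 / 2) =-2 / 3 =-0.67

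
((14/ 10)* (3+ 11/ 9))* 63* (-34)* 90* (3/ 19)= -179928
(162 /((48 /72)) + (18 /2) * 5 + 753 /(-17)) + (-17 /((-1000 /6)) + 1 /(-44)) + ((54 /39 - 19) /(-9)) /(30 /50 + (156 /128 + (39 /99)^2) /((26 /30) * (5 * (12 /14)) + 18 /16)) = 390001296401802 /1585374522875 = 246.00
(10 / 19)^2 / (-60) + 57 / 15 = 20552 / 5415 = 3.80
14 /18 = 7 /9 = 0.78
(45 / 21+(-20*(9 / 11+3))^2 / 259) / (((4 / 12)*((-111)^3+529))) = -2318265 / 42843609578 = -0.00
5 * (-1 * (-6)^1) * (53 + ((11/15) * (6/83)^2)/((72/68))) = 10954258/6889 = 1590.11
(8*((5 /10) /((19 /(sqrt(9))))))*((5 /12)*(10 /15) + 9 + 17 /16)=1489 /228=6.53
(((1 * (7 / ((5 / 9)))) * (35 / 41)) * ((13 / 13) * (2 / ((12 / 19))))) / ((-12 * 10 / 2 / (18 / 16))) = -0.64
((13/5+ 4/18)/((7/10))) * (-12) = -1016/21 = -48.38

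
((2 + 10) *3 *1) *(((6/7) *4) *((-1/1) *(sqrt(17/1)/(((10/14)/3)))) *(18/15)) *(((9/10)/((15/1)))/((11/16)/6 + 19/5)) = -2239488 *sqrt(17)/234875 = -39.31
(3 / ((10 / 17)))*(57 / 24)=969 / 80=12.11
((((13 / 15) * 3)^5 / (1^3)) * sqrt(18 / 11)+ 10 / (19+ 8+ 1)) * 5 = 25 / 14+ 1113879 * sqrt(22) / 6875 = 761.72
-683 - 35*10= -1033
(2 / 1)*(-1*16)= -32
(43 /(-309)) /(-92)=43 /28428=0.00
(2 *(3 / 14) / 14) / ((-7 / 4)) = -0.02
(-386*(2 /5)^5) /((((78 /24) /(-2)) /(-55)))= -1086976 /8125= -133.78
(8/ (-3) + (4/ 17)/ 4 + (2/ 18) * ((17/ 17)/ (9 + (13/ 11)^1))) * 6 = -44501/ 2856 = -15.58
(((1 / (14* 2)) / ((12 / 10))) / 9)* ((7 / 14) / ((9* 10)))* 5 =5 / 54432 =0.00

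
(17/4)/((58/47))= 799/232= 3.44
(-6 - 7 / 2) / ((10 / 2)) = -19 / 10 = -1.90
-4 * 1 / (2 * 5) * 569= -1138 / 5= -227.60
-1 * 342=-342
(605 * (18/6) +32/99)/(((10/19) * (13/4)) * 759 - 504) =6829246/2988117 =2.29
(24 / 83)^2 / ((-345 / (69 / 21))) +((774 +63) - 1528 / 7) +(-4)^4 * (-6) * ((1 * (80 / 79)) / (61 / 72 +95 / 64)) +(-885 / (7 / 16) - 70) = -54776770733459 / 25581578155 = -2141.26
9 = 9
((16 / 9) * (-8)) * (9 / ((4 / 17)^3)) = -9826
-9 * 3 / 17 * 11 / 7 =-297 / 119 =-2.50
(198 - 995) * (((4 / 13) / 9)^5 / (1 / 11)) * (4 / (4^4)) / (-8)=17534 / 21924480357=0.00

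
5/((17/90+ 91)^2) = 40500/67354849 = 0.00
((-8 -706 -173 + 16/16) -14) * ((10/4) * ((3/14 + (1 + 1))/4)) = -34875/28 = -1245.54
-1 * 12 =-12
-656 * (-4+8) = -2624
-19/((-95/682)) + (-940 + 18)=-3928/5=-785.60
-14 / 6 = -7 / 3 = -2.33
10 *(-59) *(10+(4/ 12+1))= -20060/ 3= -6686.67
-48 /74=-24 /37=-0.65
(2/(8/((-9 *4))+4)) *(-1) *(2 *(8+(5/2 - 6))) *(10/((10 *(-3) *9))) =3/17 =0.18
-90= -90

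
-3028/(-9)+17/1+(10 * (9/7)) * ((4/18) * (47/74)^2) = 30582928/86247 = 354.60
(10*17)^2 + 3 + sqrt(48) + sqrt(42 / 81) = sqrt(42) / 9 + 4*sqrt(3) + 28903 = 28910.65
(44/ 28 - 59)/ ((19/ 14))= -804/ 19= -42.32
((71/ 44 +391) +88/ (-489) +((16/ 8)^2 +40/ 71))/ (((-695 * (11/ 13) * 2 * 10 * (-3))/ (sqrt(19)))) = 7884070961 * sqrt(19)/ 700726633200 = 0.05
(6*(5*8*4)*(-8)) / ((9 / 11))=-28160 / 3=-9386.67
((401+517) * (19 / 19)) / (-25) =-918 / 25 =-36.72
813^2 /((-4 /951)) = -157145379.75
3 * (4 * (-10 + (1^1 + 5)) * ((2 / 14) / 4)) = -12 / 7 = -1.71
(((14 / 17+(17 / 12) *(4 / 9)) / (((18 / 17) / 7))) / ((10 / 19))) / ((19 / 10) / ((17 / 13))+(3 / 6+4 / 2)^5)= 1723528 / 9358173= 0.18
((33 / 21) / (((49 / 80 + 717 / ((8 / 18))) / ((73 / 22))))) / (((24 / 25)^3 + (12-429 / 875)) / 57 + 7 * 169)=216718750 / 79365682940851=0.00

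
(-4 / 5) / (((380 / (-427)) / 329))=140483 / 475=295.75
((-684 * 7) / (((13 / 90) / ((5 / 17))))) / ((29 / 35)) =-75411000 / 6409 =-11766.42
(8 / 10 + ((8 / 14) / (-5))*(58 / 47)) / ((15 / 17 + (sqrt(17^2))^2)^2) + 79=788995349999 / 9987281920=79.00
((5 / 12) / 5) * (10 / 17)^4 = 2500 / 250563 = 0.01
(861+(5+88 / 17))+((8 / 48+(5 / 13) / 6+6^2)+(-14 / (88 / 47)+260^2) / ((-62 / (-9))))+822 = 6958066091 / 602888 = 11541.23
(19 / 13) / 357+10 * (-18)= -835361 / 4641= -180.00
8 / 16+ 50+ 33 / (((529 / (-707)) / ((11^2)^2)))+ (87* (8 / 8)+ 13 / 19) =-12977610719 / 20102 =-645588.04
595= 595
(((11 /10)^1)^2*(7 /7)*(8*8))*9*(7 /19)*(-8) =-975744 /475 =-2054.20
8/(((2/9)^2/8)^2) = 209952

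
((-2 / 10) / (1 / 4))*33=-132 / 5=-26.40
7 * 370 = 2590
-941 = -941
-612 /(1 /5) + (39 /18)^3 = -658763 /216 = -3049.83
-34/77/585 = -34/45045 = -0.00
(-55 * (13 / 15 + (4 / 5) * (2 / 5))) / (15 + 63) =-979 / 1170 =-0.84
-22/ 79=-0.28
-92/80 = -23/20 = -1.15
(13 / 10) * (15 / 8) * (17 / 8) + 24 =3735 / 128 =29.18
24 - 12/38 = 450/19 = 23.68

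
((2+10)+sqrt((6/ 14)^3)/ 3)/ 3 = sqrt(21)/ 147+4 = 4.03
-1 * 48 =-48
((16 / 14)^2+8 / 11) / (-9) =-1096 / 4851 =-0.23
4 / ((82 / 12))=24 / 41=0.59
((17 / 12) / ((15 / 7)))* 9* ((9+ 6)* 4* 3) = 1071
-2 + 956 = 954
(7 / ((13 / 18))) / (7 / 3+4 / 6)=42 / 13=3.23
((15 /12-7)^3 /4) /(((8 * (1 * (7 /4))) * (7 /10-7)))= 60835 /112896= 0.54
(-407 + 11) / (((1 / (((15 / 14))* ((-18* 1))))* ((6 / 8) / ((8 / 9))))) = 63360 / 7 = 9051.43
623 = 623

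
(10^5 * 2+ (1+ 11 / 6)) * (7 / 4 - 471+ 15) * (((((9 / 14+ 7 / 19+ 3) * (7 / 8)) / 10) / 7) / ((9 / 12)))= -332359965509 / 54720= -6073829.78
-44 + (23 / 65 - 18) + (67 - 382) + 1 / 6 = -146827 / 390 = -376.48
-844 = -844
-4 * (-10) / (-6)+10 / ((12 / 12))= 10 / 3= 3.33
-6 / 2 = -3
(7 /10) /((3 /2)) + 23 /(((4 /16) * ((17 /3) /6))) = 24959 /255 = 97.88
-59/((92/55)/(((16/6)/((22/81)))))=-7965/23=-346.30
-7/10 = -0.70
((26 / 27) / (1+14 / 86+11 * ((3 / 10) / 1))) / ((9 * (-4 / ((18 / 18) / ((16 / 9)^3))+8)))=-8385 / 5062322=-0.00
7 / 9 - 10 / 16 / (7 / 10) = -29 / 252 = -0.12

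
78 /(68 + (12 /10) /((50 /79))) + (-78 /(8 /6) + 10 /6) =-55.72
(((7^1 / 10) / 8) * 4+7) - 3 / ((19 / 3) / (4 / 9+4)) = 1993 / 380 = 5.24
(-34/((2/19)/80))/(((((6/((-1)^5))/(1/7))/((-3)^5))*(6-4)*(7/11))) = -5755860/49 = -117466.53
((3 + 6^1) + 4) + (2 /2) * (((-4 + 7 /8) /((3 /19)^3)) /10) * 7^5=-576390449 /432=-1334237.15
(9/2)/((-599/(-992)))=4464/599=7.45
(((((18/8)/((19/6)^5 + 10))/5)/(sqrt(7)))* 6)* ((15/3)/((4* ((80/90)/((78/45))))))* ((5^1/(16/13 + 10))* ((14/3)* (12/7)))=13305708* sqrt(7)/1305021949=0.03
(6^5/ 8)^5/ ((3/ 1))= 289207845356544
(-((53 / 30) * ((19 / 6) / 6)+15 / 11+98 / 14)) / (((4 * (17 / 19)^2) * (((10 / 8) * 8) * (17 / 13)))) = -518280841 / 2334657600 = -0.22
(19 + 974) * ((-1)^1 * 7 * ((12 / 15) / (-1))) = 27804 / 5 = 5560.80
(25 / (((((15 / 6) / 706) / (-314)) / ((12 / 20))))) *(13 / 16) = -2161419 / 2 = -1080709.50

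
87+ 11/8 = 707/8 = 88.38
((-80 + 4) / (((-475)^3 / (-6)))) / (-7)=24 / 39484375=0.00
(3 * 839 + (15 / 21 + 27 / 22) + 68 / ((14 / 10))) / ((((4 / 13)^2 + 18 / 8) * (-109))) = -133644186 / 13302905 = -10.05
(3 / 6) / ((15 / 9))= 3 / 10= 0.30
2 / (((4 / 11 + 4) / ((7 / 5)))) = 77 / 120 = 0.64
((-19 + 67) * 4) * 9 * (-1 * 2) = -3456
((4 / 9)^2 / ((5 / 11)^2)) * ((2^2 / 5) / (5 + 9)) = 3872 / 70875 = 0.05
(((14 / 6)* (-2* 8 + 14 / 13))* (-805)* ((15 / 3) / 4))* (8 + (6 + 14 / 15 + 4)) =77616490 / 117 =663388.80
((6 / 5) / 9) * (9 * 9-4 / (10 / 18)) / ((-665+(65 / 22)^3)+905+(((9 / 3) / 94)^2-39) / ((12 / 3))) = 11572544544 / 301123116625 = 0.04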